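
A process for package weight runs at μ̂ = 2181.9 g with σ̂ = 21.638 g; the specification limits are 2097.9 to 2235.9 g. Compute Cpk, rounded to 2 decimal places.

Cpu = (USL − μ̂) / (3σ̂) = (2235.9 − 2181.9) / (3 × 21.638) = 0.8319; Cpl = (μ̂ − LSL) / (3σ̂) = (2181.9 − 2097.9) / (3 × 21.638) = 1.2940; Cpk = min(Cpu, Cpl) = 0.8319

0.83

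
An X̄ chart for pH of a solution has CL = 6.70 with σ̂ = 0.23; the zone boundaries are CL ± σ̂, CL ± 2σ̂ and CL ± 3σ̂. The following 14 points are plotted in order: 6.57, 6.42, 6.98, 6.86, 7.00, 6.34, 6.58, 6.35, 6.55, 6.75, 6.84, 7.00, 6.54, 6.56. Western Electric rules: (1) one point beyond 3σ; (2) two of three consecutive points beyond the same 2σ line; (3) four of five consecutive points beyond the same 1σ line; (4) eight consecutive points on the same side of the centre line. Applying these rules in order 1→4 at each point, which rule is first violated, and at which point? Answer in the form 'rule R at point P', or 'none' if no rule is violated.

none

Zone of each point (C = within 1σ̂, B = 1σ̂–2σ̂, A = 2σ̂–3σ̂, * = beyond 3σ̂; sign = side of CL): 1:-C, 2:-B, 3:+B, 4:+C, 5:+B, 6:-B, 7:-C, 8:-B, 9:-C, 10:+C, 11:+C, 12:+B, 13:-C, 14:-C
No rule fires across all 14 points.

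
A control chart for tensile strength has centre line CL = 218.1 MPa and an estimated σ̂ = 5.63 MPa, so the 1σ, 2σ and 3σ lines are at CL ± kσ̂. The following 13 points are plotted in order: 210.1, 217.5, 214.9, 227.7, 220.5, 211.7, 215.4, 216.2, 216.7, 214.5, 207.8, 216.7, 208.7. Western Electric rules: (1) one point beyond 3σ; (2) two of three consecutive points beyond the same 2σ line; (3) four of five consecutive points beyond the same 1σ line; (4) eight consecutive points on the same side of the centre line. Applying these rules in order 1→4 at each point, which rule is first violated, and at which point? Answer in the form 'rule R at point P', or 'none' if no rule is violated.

rule 4 at point 13

Zone of each point (C = within 1σ̂, B = 1σ̂–2σ̂, A = 2σ̂–3σ̂, * = beyond 3σ̂; sign = side of CL): 1:-B, 2:-C, 3:-C, 4:+B, 5:+C, 6:-B, 7:-C, 8:-C, 9:-C, 10:-C, 11:-B, 12:-C, 13:-B
Rule 4 (eight consecutive points on the same side of the centre line) is satisfied at point 13.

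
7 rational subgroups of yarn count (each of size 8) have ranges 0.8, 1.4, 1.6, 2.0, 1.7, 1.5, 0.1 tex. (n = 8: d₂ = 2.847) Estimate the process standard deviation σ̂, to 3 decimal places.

0.457

R̄ = (0.8 + 1.4 + 1.6 + 2.0 + 1.7 + 1.5 + 0.1) / 7 = 1.3000
σ̂ = R̄ / d₂ = 1.3000 / 2.847 = 0.4566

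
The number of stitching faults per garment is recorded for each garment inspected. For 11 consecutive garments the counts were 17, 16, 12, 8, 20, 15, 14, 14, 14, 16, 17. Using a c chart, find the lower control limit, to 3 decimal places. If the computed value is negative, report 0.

3.270

c̄ = (17 + 16 + 12 + 8 + 20 + 15 + 14 + 14 + 14 + 16 + 17) / 11 = 163 / 11 = 14.8182
LCL = c̄ − 3√c̄ = 14.8182 − 3 × 3.8494 = 3.2699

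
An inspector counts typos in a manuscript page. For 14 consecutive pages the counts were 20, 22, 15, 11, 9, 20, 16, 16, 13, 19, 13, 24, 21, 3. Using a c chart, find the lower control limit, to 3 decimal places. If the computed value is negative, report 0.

c̄ = (20 + 22 + 15 + 11 + 9 + 20 + 16 + 16 + 13 + 19 + 13 + 24 + 21 + 3) / 14 = 222 / 14 = 15.8571
LCL = c̄ − 3√c̄ = 15.8571 − 3 × 3.9821 = 3.9108

3.911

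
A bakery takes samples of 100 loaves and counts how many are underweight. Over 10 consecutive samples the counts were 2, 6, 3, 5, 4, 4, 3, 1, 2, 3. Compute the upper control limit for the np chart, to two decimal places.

p̄ = Σdᵢ / (k·n) = 33 / (10 × 100) = 0.03300
UCL = np̄ + 3·√(np̄(1−p̄)) = 3.3000 + 3 × √(3.3000×0.96700) = 3.3000 + 3 × 1.7864 = 8.6591

8.66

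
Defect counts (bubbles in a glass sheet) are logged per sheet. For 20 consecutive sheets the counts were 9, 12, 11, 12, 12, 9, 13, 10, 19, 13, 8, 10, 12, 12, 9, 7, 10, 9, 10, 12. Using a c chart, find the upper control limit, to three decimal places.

20.877

c̄ = (9 + 12 + 11 + 12 + 12 + 9 + 13 + 10 + 19 + 13 + 8 + 10 + 12 + 12 + 9 + 7 + 10 + 9 + 10 + 12) / 20 = 219 / 20 = 10.9500
UCL = c̄ + 3√c̄ = 10.9500 + 3 × √10.9500 = 10.9500 + 3 × 3.3091 = 20.8772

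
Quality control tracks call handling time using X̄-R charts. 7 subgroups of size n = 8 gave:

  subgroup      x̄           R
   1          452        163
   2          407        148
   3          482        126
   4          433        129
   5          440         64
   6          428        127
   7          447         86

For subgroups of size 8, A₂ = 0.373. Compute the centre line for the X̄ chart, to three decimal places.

441.286

X̄̄ = (452 + 407 + 482 + 433 + 440 + 428 + 447) / 7 = 3089.0000 / 7 = 441.2857
CL = X̄̄ = 441.2857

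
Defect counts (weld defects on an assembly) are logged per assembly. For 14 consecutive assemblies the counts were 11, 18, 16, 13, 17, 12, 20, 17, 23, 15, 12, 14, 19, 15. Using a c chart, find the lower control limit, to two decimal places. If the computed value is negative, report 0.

3.91

c̄ = (11 + 18 + 16 + 13 + 17 + 12 + 20 + 17 + 23 + 15 + 12 + 14 + 19 + 15) / 14 = 222 / 14 = 15.8571
LCL = c̄ − 3√c̄ = 15.8571 − 3 × 3.9821 = 3.9108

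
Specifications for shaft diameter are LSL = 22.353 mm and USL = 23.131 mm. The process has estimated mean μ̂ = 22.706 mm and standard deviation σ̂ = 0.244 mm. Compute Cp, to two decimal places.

Cp = (USL − LSL) / (6σ̂) = (23.131 − 22.353) / (6 × 0.244) = 0.7780 / 1.4640 = 0.5314

0.53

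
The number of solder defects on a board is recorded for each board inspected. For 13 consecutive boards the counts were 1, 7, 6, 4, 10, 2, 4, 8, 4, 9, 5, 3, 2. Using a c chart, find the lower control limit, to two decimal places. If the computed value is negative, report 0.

0.00

c̄ = (1 + 7 + 6 + 4 + 10 + 2 + 4 + 8 + 4 + 9 + 5 + 3 + 2) / 13 = 65 / 13 = 5.0000
LCL = c̄ − 3√c̄ = 5.0000 − 3 × 2.2361 = -1.7082 → 0 (cannot be negative)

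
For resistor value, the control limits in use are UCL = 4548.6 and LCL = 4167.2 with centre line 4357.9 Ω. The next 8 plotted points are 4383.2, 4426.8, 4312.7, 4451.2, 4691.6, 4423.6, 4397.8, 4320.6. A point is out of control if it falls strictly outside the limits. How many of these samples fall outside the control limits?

1

Compare each point to [4167.2, 4548.6]: sample 5 = 4691.6 > UCL.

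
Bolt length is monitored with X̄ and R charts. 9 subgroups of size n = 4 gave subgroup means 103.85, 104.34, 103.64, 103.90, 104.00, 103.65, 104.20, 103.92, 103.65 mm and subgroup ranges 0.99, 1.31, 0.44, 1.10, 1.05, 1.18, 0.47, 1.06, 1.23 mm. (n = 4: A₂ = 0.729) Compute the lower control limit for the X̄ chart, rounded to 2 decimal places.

X̄̄ = (103.85 + 104.34 + 103.64 + 103.90 + 104.00 + 103.65 + 104.20 + 103.92 + 103.65) / 9 = 935.1500 / 9 = 103.9056
R̄ = (0.99 + 1.31 + 0.44 + 1.10 + 1.05 + 1.18 + 0.47 + 1.06 + 1.23) / 9 = 8.8300 / 9 = 0.9811
LCL = X̄̄ − A₂·R̄ = 103.9056 − 0.729 × 0.9811 = 103.1903

103.19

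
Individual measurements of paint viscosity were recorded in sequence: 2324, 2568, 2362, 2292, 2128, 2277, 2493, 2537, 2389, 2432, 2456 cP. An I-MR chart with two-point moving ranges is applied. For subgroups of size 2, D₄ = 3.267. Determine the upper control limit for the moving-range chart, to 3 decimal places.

427.324

Moving ranges: 244, 206, 70, 164, 149, 216, 44, 148, 43, 24; M̄R̄ = 1308.0000 / 10 = 130.8000
UCL_MR = D₄·M̄R̄ = 3.267 × 130.8000 = 427.3236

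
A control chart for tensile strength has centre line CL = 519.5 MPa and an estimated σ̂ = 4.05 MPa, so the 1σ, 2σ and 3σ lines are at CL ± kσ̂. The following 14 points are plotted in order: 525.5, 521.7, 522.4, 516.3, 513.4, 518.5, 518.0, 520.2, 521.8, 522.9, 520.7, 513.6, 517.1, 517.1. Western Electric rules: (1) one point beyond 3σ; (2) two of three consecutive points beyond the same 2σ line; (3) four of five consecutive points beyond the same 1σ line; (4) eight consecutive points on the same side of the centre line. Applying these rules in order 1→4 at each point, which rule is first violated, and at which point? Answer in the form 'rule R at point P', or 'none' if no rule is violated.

none

Zone of each point (C = within 1σ̂, B = 1σ̂–2σ̂, A = 2σ̂–3σ̂, * = beyond 3σ̂; sign = side of CL): 1:+B, 2:+C, 3:+C, 4:-C, 5:-B, 6:-C, 7:-C, 8:+C, 9:+C, 10:+C, 11:+C, 12:-B, 13:-C, 14:-C
No rule fires across all 14 points.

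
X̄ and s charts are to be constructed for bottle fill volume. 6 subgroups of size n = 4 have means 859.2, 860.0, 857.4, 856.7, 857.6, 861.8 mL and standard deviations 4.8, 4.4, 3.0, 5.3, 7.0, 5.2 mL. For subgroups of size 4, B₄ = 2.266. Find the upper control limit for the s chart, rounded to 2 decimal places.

s̄ = (4.8 + 4.4 + 3.0 + 5.3 + 7.0 + 5.2) / 6 = 4.9500
UCL_s = B₄·s̄ = 2.266 × 4.9500 = 11.2167

11.22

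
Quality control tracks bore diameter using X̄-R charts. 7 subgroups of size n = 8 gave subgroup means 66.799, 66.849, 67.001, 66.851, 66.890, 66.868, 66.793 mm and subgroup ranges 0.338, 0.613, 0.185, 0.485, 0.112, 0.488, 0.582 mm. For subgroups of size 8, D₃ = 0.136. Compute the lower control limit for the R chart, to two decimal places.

R̄ = (0.338 + 0.613 + 0.185 + 0.485 + 0.112 + 0.488 + 0.582) / 7 = 2.8030 / 7 = 0.4004
LCL_R = D₃·R̄ = 0.136 × 0.4004 = 0.0545

0.05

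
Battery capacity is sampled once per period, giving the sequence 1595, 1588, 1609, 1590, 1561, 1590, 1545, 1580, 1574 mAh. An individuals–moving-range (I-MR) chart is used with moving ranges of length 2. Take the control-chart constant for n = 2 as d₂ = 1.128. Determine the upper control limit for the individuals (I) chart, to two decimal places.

X̄ = (1595 + 1588 + 1609 + 1590 + 1561 + 1590 + 1545 + 1580 + 1574) / 9 = 1581.3333
Moving ranges: 7, 21, 19, 29, 29, 45, 35, 6; M̄R̄ = 191.0000 / 8 = 23.8750
UCL = X̄ + 3·M̄R̄/d₂ = 1581.3333 + 3 × 23.8750 / 1.128 = 1644.8307

1644.83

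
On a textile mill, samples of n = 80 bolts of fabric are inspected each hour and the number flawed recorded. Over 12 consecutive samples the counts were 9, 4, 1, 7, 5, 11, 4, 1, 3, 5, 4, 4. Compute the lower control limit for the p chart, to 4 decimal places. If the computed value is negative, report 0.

0.0000

p̄ = Σdᵢ / (k·n) = 58 / (12 × 80) = 0.06042
LCL = p̄ − 3·√(p̄(1−p̄)/n) = 0.06042 − 3 × 0.02664 = -0.01950 → 0 (negative, so LCL = 0)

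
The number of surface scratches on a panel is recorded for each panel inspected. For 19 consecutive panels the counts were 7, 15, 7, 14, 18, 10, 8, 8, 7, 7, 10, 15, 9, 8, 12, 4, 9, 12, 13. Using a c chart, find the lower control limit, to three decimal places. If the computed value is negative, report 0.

0.596

c̄ = (7 + 15 + 7 + 14 + 18 + 10 + 8 + 8 + 7 + 7 + 10 + 15 + 9 + 8 + 12 + 4 + 9 + 12 + 13) / 19 = 193 / 19 = 10.1579
LCL = c̄ − 3√c̄ = 10.1579 − 3 × 3.1871 = 0.5965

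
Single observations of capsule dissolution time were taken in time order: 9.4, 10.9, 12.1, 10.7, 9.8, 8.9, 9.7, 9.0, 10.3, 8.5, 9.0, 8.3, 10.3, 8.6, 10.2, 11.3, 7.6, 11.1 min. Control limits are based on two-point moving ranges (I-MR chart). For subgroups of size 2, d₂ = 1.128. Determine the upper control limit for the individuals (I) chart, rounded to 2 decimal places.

13.72

X̄ = (9.4 + 10.9 + 12.1 + 10.7 + 9.8 + 8.9 + 9.7 + 9.0 + 10.3 + 8.5 + 9.0 + 8.3 + 10.3 + 8.6 + 10.2 + 11.3 + 7.6 + 11.1) / 18 = 9.7611
Moving ranges: 1.5, 1.2, 1.4, 0.9, 0.9, 0.8, 0.7, 1.3, 1.8, 0.5, 0.7, 2.0, 1.7, 1.6, 1.1, 3.7, 3.5; M̄R̄ = 25.3000 / 17 = 1.4882
UCL = X̄ + 3·M̄R̄/d₂ = 9.7611 + 3 × 1.4882 / 1.128 = 13.7192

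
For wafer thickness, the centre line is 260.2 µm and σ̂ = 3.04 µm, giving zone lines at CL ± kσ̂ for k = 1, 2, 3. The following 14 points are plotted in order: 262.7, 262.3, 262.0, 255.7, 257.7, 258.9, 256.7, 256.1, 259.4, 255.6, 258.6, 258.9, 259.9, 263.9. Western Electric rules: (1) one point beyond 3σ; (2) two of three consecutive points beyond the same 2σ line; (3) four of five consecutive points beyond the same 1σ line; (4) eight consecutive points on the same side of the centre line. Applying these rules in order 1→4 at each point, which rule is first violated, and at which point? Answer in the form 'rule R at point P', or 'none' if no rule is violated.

rule 4 at point 11

Zone of each point (C = within 1σ̂, B = 1σ̂–2σ̂, A = 2σ̂–3σ̂, * = beyond 3σ̂; sign = side of CL): 1:+C, 2:+C, 3:+C, 4:-B, 5:-C, 6:-C, 7:-B, 8:-B, 9:-C, 10:-B, 11:-C, 12:-C, 13:-C, 14:+B
Rule 4 (eight consecutive points on the same side of the centre line) is satisfied at point 11.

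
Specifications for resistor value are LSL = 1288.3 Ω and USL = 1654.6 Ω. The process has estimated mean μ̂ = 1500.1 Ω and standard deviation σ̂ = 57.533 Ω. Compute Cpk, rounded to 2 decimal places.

0.90

Cpu = (USL − μ̂) / (3σ̂) = (1654.6 − 1500.1) / (3 × 57.533) = 0.8951; Cpl = (μ̂ − LSL) / (3σ̂) = (1500.1 − 1288.3) / (3 × 57.533) = 1.2271; Cpk = min(Cpu, Cpl) = 0.8951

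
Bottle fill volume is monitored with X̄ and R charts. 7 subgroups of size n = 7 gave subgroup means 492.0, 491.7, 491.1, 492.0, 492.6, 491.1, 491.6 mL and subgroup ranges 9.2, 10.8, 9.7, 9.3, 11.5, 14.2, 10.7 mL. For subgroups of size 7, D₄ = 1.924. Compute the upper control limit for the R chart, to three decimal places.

R̄ = (9.2 + 10.8 + 9.7 + 9.3 + 11.5 + 14.2 + 10.7) / 7 = 75.4000 / 7 = 10.7714
UCL_R = D₄·R̄ = 1.924 × 10.7714 = 20.7242

20.724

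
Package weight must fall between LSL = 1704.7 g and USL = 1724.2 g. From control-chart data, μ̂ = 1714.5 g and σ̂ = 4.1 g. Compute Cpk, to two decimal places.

Cpu = (USL − μ̂) / (3σ̂) = (1724.2 − 1714.5) / (3 × 4.1) = 0.7886; Cpl = (μ̂ − LSL) / (3σ̂) = (1714.5 − 1704.7) / (3 × 4.1) = 0.7967; Cpk = min(Cpu, Cpl) = 0.7886

0.79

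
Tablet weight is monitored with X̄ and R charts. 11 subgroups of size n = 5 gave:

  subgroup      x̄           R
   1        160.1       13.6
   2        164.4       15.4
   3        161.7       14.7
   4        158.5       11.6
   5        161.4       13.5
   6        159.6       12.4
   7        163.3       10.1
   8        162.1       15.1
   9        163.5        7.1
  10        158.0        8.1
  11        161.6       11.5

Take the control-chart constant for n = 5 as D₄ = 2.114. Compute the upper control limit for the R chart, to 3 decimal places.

25.579

R̄ = (13.6 + 15.4 + 14.7 + 11.6 + 13.5 + 12.4 + 10.1 + 15.1 + 7.1 + 8.1 + 11.5) / 11 = 133.1000 / 11 = 12.1000
UCL_R = D₄·R̄ = 2.114 × 12.1000 = 25.5794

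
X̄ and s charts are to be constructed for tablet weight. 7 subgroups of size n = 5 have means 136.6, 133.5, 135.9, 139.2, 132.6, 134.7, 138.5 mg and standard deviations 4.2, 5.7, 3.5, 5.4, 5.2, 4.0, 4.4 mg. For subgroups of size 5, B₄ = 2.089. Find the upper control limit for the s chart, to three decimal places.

s̄ = (4.2 + 5.7 + 3.5 + 5.4 + 5.2 + 4.0 + 4.4) / 7 = 4.6286
UCL_s = B₄·s̄ = 2.089 × 4.6286 = 9.6691

9.669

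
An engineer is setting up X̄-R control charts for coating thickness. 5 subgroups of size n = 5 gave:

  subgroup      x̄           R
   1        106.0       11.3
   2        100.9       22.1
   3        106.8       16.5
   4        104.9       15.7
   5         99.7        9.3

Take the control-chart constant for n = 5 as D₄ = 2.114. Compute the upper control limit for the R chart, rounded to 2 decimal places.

R̄ = (11.3 + 22.1 + 16.5 + 15.7 + 9.3) / 5 = 74.9000 / 5 = 14.9800
UCL_R = D₄·R̄ = 2.114 × 14.9800 = 31.6677

31.67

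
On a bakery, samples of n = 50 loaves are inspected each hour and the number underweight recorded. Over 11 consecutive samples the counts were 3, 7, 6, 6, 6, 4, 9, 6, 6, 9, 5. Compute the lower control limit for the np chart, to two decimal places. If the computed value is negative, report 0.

0.00

p̄ = Σdᵢ / (k·n) = 67 / (11 × 50) = 0.12182
LCL = np̄ − 3·√(np̄(1−p̄)) = 6.0909 − 3 × 2.3128 = -0.8474 → 0 (negative, so LCL = 0)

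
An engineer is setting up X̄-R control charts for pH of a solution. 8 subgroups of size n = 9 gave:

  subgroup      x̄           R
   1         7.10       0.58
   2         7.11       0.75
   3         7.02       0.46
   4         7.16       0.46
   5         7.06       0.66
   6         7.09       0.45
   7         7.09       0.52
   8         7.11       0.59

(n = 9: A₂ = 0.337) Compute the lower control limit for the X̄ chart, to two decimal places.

X̄̄ = (7.10 + 7.11 + 7.02 + 7.16 + 7.06 + 7.09 + 7.09 + 7.11) / 8 = 56.7400 / 8 = 7.0925
R̄ = (0.58 + 0.75 + 0.46 + 0.46 + 0.66 + 0.45 + 0.52 + 0.59) / 8 = 4.4700 / 8 = 0.5587
LCL = X̄̄ − A₂·R̄ = 7.0925 − 0.337 × 0.5587 = 6.9042

6.90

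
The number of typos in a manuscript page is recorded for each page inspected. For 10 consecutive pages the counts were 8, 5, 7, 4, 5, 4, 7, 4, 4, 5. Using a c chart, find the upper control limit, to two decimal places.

12.21

c̄ = (8 + 5 + 7 + 4 + 5 + 4 + 7 + 4 + 4 + 5) / 10 = 53 / 10 = 5.3000
UCL = c̄ + 3√c̄ = 5.3000 + 3 × √5.3000 = 5.3000 + 3 × 2.3022 = 12.2065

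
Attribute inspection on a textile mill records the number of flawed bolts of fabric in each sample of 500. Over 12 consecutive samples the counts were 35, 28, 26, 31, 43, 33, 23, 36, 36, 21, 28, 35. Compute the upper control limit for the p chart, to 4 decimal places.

p̄ = Σdᵢ / (k·n) = 375 / (12 × 500) = 0.06250
UCL = p̄ + 3·√(p̄(1−p̄)/n) = 0.06250 + 3 × √(0.06250×0.93750/500) = 0.06250 + 3 × 0.01083 = 0.09498

0.0950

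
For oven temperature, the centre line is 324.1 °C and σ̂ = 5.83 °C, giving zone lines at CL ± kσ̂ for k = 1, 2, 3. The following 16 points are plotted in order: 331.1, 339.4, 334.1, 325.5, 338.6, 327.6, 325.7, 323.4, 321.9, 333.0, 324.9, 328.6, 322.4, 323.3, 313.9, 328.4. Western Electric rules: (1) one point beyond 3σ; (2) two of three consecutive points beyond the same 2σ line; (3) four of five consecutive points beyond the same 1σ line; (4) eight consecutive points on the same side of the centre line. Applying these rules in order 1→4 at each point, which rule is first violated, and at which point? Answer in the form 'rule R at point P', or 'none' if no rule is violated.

rule 3 at point 5

Zone of each point (C = within 1σ̂, B = 1σ̂–2σ̂, A = 2σ̂–3σ̂, * = beyond 3σ̂; sign = side of CL): 1:+B, 2:+A, 3:+B, 4:+C, 5:+A, 6:+C, 7:+C, 8:-C, 9:-C, 10:+B, 11:+C, 12:+C, 13:-C, 14:-C, 15:-B, 16:+C
Rule 3 (four of five consecutive points beyond the same 1σ limit) is satisfied at point 5.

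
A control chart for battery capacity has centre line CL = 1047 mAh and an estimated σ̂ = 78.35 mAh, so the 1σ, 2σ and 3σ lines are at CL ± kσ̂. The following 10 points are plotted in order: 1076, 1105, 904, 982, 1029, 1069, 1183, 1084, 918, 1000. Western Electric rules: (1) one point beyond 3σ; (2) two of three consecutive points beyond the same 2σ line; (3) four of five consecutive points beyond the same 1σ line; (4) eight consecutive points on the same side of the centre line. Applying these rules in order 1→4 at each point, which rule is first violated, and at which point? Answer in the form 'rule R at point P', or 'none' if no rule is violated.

none

Zone of each point (C = within 1σ̂, B = 1σ̂–2σ̂, A = 2σ̂–3σ̂, * = beyond 3σ̂; sign = side of CL): 1:+C, 2:+C, 3:-B, 4:-C, 5:-C, 6:+C, 7:+B, 8:+C, 9:-B, 10:-C
No rule fires across all 10 points.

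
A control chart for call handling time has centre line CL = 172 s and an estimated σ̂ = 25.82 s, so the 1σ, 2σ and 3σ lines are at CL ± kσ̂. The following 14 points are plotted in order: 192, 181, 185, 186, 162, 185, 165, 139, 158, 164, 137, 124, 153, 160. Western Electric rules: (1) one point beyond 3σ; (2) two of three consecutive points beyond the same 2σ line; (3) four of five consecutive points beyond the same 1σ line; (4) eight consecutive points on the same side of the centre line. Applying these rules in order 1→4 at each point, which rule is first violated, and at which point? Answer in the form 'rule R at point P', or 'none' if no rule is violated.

rule 4 at point 14

Zone of each point (C = within 1σ̂, B = 1σ̂–2σ̂, A = 2σ̂–3σ̂, * = beyond 3σ̂; sign = side of CL): 1:+C, 2:+C, 3:+C, 4:+C, 5:-C, 6:+C, 7:-C, 8:-B, 9:-C, 10:-C, 11:-B, 12:-B, 13:-C, 14:-C
Rule 4 (eight consecutive points on the same side of the centre line) is satisfied at point 14.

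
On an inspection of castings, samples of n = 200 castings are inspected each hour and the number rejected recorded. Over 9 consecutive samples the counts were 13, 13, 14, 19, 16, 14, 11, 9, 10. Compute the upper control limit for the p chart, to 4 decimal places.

p̄ = Σdᵢ / (k·n) = 119 / (9 × 200) = 0.06611
UCL = p̄ + 3·√(p̄(1−p̄)/n) = 0.06611 + 3 × √(0.06611×0.93389/200) = 0.06611 + 3 × 0.01757 = 0.11882

0.1188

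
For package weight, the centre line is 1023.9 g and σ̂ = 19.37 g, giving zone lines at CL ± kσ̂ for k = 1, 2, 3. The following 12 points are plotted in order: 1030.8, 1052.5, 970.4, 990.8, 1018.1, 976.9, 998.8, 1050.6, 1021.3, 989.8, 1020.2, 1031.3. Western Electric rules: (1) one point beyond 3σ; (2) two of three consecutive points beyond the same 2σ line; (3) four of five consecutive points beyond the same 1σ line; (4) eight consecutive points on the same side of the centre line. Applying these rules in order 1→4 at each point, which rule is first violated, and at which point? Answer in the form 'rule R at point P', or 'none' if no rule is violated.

Zone of each point (C = within 1σ̂, B = 1σ̂–2σ̂, A = 2σ̂–3σ̂, * = beyond 3σ̂; sign = side of CL): 1:+C, 2:+B, 3:-A, 4:-B, 5:-C, 6:-A, 7:-B, 8:+B, 9:-C, 10:-B, 11:-C, 12:+C
Rule 3 (four of five consecutive points beyond the same 1σ limit) is satisfied at point 7.

rule 3 at point 7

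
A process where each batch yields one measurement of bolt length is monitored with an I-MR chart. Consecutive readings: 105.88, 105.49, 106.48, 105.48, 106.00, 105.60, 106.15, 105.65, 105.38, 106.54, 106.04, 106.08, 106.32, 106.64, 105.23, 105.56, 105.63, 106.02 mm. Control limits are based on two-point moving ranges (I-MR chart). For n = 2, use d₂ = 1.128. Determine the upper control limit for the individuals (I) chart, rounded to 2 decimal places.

X̄ = (105.88 + 105.49 + 106.48 + 105.48 + 106.00 + 105.60 + 106.15 + 105.65 + 105.38 + 106.54 + 106.04 + 106.08 + 106.32 + 106.64 + 105.23 + 105.56 + 105.63 + 106.02) / 18 = 105.8983
Moving ranges: 0.39, 0.99, 1.00, 0.52, 0.40, 0.55, 0.50, 0.27, 1.16, 0.50, 0.04, 0.24, 0.32, 1.41, 0.33, 0.07, 0.39; M̄R̄ = 9.0800 / 17 = 0.5341
UCL = X̄ + 3·M̄R̄/d₂ = 105.8983 + 3 × 0.5341 / 1.128 = 107.3189

107.32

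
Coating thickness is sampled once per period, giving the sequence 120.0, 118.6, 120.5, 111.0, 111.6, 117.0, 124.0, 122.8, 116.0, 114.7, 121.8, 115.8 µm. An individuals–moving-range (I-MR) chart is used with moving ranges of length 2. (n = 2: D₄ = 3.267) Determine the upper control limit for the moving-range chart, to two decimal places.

14.32

Moving ranges: 1.4, 1.9, 9.5, 0.6, 5.4, 7.0, 1.2, 6.8, 1.3, 7.1, 6.0; M̄R̄ = 48.2000 / 11 = 4.3818
UCL_MR = D₄·M̄R̄ = 3.267 × 4.3818 = 14.3154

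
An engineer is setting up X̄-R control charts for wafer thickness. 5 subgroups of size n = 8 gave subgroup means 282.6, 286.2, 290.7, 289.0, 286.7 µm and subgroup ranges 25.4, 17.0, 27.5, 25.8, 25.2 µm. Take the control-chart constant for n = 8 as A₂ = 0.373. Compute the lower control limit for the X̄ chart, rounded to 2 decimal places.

X̄̄ = (282.6 + 286.2 + 290.7 + 289.0 + 286.7) / 5 = 1435.2000 / 5 = 287.0400
R̄ = (25.4 + 17.0 + 27.5 + 25.8 + 25.2) / 5 = 120.9000 / 5 = 24.1800
LCL = X̄̄ − A₂·R̄ = 287.0400 − 0.373 × 24.1800 = 278.0209

278.02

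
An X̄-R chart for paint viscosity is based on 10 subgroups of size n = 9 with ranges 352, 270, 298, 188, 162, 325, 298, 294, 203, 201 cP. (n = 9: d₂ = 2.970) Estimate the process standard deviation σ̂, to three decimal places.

87.239

R̄ = (352 + 270 + 298 + 188 + 162 + 325 + 298 + 294 + 203 + 201) / 10 = 259.1000
σ̂ = R̄ / d₂ = 259.1000 / 2.970 = 87.2391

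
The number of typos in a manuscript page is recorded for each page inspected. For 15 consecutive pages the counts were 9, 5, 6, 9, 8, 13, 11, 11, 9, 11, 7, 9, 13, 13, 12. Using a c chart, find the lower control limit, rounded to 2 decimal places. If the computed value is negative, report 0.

0.37

c̄ = (9 + 5 + 6 + 9 + 8 + 13 + 11 + 11 + 9 + 11 + 7 + 9 + 13 + 13 + 12) / 15 = 146 / 15 = 9.7333
LCL = c̄ − 3√c̄ = 9.7333 − 3 × 3.1198 = 0.3738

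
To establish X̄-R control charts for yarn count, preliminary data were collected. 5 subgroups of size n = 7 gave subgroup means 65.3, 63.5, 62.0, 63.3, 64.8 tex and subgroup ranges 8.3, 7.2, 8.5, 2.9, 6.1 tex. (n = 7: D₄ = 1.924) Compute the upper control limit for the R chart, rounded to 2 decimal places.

R̄ = (8.3 + 7.2 + 8.5 + 2.9 + 6.1) / 5 = 33.0000 / 5 = 6.6000
UCL_R = D₄·R̄ = 1.924 × 6.6000 = 12.6984

12.70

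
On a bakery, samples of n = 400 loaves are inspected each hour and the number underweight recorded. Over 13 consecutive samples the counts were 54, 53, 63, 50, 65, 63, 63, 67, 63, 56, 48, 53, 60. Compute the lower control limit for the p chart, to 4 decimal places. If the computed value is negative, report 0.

0.0928

p̄ = Σdᵢ / (k·n) = 758 / (13 × 400) = 0.14577
LCL = p̄ − 3·√(p̄(1−p̄)/n) = 0.14577 − 3 × 0.01764 = 0.09284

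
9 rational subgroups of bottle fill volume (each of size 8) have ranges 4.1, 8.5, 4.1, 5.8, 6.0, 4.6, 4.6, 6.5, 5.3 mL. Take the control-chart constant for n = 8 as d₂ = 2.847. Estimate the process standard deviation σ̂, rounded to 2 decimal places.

1.93

R̄ = (4.1 + 8.5 + 4.1 + 5.8 + 6.0 + 4.6 + 4.6 + 6.5 + 5.3) / 9 = 5.5000
σ̂ = R̄ / d₂ = 5.5000 / 2.847 = 1.9319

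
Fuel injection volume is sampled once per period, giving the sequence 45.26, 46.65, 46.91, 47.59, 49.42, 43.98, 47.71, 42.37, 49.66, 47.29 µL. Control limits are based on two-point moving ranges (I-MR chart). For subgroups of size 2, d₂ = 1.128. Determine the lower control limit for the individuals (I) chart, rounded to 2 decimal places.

X̄ = (45.26 + 46.65 + 46.91 + 47.59 + 49.42 + 43.98 + 47.71 + 42.37 + 49.66 + 47.29) / 10 = 46.6840
Moving ranges: 1.39, 0.26, 0.68, 1.83, 5.44, 3.73, 5.34, 7.29, 2.37; M̄R̄ = 28.3300 / 9 = 3.1478
LCL = X̄ − 3·M̄R̄/d₂ = 46.6840 − 3 × 3.1478 / 1.128 = 38.3123

38.31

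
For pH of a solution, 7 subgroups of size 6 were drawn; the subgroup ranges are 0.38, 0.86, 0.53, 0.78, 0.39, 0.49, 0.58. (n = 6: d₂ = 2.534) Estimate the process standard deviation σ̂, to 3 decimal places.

0.226

R̄ = (0.38 + 0.86 + 0.53 + 0.78 + 0.39 + 0.49 + 0.58) / 7 = 0.5729
σ̂ = R̄ / d₂ = 0.5729 / 2.534 = 0.2261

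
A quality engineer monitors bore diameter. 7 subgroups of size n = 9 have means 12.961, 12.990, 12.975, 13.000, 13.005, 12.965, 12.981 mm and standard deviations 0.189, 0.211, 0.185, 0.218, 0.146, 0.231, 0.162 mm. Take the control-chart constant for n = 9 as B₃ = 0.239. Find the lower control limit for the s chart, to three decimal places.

0.046

s̄ = (0.189 + 0.211 + 0.185 + 0.218 + 0.146 + 0.231 + 0.162) / 7 = 0.1917
LCL_s = B₃·s̄ = 0.239 × 0.1917 = 0.0458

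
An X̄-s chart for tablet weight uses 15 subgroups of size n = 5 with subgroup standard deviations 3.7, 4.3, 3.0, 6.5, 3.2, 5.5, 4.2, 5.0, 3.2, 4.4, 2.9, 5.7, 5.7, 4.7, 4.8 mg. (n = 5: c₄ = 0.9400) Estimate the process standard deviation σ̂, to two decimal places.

4.74

s̄ = (3.7 + 4.3 + 3.0 + 6.5 + 3.2 + 5.5 + 4.2 + 5.0 + 3.2 + 4.4 + 2.9 + 5.7 + 5.7 + 4.7 + 4.8) / 15 = 4.4533
σ̂ = s̄ / c₄ = 4.4533 / 0.9400 = 4.7376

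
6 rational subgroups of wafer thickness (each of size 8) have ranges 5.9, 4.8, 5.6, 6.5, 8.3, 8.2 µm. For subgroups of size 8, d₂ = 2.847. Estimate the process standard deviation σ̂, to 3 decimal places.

R̄ = (5.9 + 4.8 + 5.6 + 6.5 + 8.3 + 8.2) / 6 = 6.5500
σ̂ = R̄ / d₂ = 6.5500 / 2.847 = 2.3007

2.301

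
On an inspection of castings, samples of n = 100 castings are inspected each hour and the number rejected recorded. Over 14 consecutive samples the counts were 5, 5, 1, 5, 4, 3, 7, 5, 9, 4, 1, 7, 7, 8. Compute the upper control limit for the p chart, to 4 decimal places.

p̄ = Σdᵢ / (k·n) = 71 / (14 × 100) = 0.05071
UCL = p̄ + 3·√(p̄(1−p̄)/n) = 0.05071 + 3 × √(0.05071×0.94929/100) = 0.05071 + 3 × 0.02194 = 0.11654

0.1165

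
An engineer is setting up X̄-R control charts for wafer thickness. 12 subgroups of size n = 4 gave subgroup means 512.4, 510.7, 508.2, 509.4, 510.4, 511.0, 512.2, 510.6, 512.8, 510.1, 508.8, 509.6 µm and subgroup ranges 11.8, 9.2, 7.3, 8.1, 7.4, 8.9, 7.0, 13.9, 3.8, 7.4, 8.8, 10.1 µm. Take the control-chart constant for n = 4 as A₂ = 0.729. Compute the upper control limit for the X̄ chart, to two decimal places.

X̄̄ = (512.4 + 510.7 + 508.2 + 509.4 + 510.4 + 511.0 + 512.2 + 510.6 + 512.8 + 510.1 + 508.8 + 509.6) / 12 = 6126.2000 / 12 = 510.5167
R̄ = (11.8 + 9.2 + 7.3 + 8.1 + 7.4 + 8.9 + 7.0 + 13.9 + 3.8 + 7.4 + 8.8 + 10.1) / 12 = 103.7000 / 12 = 8.6417
UCL = X̄̄ + A₂·R̄ = 510.5167 + 0.729 × 8.6417 = 516.8164

516.82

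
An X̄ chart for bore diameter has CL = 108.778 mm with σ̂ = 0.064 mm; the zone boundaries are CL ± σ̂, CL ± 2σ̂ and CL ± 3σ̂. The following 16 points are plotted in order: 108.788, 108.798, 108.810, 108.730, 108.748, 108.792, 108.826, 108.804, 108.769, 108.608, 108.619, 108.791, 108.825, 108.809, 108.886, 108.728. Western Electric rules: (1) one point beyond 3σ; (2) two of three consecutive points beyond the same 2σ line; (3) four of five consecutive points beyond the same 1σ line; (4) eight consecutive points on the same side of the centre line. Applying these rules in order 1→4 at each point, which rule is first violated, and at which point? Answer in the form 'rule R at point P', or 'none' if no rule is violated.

rule 2 at point 11

Zone of each point (C = within 1σ̂, B = 1σ̂–2σ̂, A = 2σ̂–3σ̂, * = beyond 3σ̂; sign = side of CL): 1:+C, 2:+C, 3:+C, 4:-C, 5:-C, 6:+C, 7:+C, 8:+C, 9:-C, 10:-A, 11:-A, 12:+C, 13:+C, 14:+C, 15:+B, 16:-C
Rule 2 (two of three consecutive points beyond the same 2σ limit) is satisfied at point 11.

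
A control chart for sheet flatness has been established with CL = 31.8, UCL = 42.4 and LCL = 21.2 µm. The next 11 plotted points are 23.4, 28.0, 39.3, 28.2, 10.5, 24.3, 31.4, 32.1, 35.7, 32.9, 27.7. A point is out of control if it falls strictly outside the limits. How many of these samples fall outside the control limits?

Compare each point to [21.2, 42.4]: sample 5 = 10.5 < LCL.

1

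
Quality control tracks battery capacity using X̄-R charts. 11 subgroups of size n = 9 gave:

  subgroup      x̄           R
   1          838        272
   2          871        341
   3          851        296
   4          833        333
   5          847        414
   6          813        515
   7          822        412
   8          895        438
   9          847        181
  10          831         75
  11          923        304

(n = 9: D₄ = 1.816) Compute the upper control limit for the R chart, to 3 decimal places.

R̄ = (272 + 341 + 296 + 333 + 414 + 515 + 412 + 438 + 181 + 75 + 304) / 11 = 3581.0000 / 11 = 325.5455
UCL_R = D₄·R̄ = 1.816 × 325.5455 = 591.1905

591.191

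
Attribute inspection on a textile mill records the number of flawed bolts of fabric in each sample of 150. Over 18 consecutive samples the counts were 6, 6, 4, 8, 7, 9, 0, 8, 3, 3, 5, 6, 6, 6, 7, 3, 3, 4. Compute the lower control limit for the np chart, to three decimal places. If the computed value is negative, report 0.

p̄ = Σdᵢ / (k·n) = 94 / (18 × 150) = 0.03481
LCL = np̄ − 3·√(np̄(1−p̄)) = 5.2222 − 3 × 2.2451 = -1.5130 → 0 (negative, so LCL = 0)

0.000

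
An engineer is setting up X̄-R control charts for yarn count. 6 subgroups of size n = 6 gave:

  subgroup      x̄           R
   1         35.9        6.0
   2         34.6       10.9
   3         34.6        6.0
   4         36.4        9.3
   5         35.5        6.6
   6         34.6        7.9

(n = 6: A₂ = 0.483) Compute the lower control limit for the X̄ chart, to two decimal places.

31.51

X̄̄ = (35.9 + 34.6 + 34.6 + 36.4 + 35.5 + 34.6) / 6 = 211.6000 / 6 = 35.2667
R̄ = (6.0 + 10.9 + 6.0 + 9.3 + 6.6 + 7.9) / 6 = 46.7000 / 6 = 7.7833
LCL = X̄̄ − A₂·R̄ = 35.2667 − 0.483 × 7.7833 = 31.5073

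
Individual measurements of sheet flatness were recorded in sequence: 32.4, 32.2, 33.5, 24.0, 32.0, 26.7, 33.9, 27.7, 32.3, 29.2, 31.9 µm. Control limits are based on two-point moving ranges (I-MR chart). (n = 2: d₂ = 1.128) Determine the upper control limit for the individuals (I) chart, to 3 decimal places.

X̄ = (32.4 + 32.2 + 33.5 + 24.0 + 32.0 + 26.7 + 33.9 + 27.7 + 32.3 + 29.2 + 31.9) / 11 = 30.5273
Moving ranges: 0.2, 1.3, 9.5, 8.0, 5.3, 7.2, 6.2, 4.6, 3.1, 2.7; M̄R̄ = 48.1000 / 10 = 4.8100
UCL = X̄ + 3·M̄R̄/d₂ = 30.5273 + 3 × 4.8100 / 1.128 = 43.3198

43.320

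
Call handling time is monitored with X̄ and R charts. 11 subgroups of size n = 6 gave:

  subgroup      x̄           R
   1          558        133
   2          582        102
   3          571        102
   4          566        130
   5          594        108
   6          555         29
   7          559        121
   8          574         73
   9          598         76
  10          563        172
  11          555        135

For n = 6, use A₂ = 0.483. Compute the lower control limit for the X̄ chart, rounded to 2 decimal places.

X̄̄ = (558 + 582 + 571 + 566 + 594 + 555 + 559 + 574 + 598 + 563 + 555) / 11 = 6275.0000 / 11 = 570.4545
R̄ = (133 + 102 + 102 + 130 + 108 + 29 + 121 + 73 + 76 + 172 + 135) / 11 = 1181.0000 / 11 = 107.3636
LCL = X̄̄ − A₂·R̄ = 570.4545 − 0.483 × 107.3636 = 518.5979

518.60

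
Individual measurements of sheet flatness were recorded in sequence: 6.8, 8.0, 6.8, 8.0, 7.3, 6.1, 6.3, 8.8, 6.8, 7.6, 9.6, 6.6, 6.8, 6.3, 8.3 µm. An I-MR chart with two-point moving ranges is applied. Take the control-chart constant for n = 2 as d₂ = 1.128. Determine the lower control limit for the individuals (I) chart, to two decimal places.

3.79

X̄ = (6.8 + 8.0 + 6.8 + 8.0 + 7.3 + 6.1 + 6.3 + 8.8 + 6.8 + 7.6 + 9.6 + 6.6 + 6.8 + 6.3 + 8.3) / 15 = 7.3400
Moving ranges: 1.2, 1.2, 1.2, 0.7, 1.2, 0.2, 2.5, 2.0, 0.8, 2.0, 3.0, 0.2, 0.5, 2.0; M̄R̄ = 18.7000 / 14 = 1.3357
LCL = X̄ − 3·M̄R̄/d₂ = 7.3400 − 3 × 1.3357 / 1.128 = 3.7876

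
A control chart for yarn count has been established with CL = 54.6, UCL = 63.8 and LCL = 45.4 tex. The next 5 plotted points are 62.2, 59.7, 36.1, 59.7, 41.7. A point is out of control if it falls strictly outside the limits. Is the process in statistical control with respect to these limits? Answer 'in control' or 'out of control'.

Compare each point to [45.4, 63.8]: sample 3 = 36.1 < LCL; sample 5 = 41.7 < LCL.

out of control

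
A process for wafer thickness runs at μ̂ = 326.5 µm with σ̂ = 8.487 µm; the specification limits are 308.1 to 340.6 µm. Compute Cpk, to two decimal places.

0.55

Cpu = (USL − μ̂) / (3σ̂) = (340.6 − 326.5) / (3 × 8.487) = 0.5538; Cpl = (μ̂ − LSL) / (3σ̂) = (326.5 − 308.1) / (3 × 8.487) = 0.7227; Cpk = min(Cpu, Cpl) = 0.5538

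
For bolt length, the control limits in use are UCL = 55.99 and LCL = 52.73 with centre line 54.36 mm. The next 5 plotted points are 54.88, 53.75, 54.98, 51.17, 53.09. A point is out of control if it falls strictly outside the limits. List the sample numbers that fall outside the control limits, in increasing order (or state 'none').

4

Compare each point to [52.73, 55.99]: sample 4 = 51.17 < LCL.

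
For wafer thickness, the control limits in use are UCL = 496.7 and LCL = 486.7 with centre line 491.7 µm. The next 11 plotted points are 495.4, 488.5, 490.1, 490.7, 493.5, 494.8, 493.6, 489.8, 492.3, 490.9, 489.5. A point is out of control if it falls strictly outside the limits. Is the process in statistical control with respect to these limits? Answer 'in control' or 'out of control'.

All 11 points lie within [486.7, 496.7].

in control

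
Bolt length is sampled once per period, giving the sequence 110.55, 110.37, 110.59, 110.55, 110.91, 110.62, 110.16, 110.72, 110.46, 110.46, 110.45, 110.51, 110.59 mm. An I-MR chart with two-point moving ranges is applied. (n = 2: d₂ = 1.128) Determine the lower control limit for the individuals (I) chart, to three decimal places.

109.975

X̄ = (110.55 + 110.37 + 110.59 + 110.55 + 110.91 + 110.62 + 110.16 + 110.72 + 110.46 + 110.46 + 110.45 + 110.51 + 110.59) / 13 = 110.5338
Moving ranges: 0.18, 0.22, 0.04, 0.36, 0.29, 0.46, 0.56, 0.26, 0.00, 0.01, 0.06, 0.08; M̄R̄ = 2.5200 / 12 = 0.2100
LCL = X̄ − 3·M̄R̄/d₂ = 110.5338 − 3 × 0.2100 / 1.128 = 109.9753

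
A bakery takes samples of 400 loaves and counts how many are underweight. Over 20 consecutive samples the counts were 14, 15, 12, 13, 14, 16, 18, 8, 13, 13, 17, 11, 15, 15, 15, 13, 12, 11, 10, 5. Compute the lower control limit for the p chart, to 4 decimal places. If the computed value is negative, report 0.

p̄ = Σdᵢ / (k·n) = 260 / (20 × 400) = 0.03250
LCL = p̄ − 3·√(p̄(1−p̄)/n) = 0.03250 − 3 × 0.00887 = 0.00590

0.0059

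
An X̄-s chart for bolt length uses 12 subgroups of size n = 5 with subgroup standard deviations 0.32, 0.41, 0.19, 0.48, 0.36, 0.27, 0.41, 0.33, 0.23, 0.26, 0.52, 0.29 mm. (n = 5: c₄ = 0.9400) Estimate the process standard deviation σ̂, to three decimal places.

s̄ = (0.32 + 0.41 + 0.19 + 0.48 + 0.36 + 0.27 + 0.41 + 0.33 + 0.23 + 0.26 + 0.52 + 0.29) / 12 = 0.3392
σ̂ = s̄ / c₄ = 0.3392 / 0.9400 = 0.3608

0.361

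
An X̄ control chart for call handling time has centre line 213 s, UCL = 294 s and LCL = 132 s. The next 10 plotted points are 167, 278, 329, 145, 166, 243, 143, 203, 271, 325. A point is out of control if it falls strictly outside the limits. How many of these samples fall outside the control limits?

Compare each point to [132, 294]: sample 3 = 329 > UCL; sample 10 = 325 > UCL.

2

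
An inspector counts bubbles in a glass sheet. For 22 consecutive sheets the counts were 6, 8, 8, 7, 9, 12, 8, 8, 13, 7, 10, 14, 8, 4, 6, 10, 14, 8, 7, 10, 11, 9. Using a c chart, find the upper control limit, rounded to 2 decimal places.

17.93

c̄ = (6 + 8 + 8 + 7 + 9 + 12 + 8 + 8 + 13 + 7 + 10 + 14 + 8 + 4 + 6 + 10 + 14 + 8 + 7 + 10 + 11 + 9) / 22 = 197 / 22 = 8.9545
UCL = c̄ + 3√c̄ = 8.9545 + 3 × √8.9545 = 8.9545 + 3 × 2.9924 = 17.9318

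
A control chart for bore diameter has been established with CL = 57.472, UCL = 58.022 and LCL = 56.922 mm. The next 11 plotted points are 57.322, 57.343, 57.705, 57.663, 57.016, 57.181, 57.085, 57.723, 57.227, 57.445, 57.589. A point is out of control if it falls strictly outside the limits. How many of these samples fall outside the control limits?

0

All 11 points lie within [56.922, 58.022].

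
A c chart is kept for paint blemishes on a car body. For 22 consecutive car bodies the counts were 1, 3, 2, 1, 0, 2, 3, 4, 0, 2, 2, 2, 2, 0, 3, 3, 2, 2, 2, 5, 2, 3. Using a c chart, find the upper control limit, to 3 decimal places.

c̄ = (1 + 3 + 2 + 1 + 0 + 2 + 3 + 4 + 0 + 2 + 2 + 2 + 2 + 0 + 3 + 3 + 2 + 2 + 2 + 5 + 2 + 3) / 22 = 46 / 22 = 2.0909
UCL = c̄ + 3√c̄ = 2.0909 + 3 × √2.0909 = 2.0909 + 3 × 1.4460 = 6.4289

6.429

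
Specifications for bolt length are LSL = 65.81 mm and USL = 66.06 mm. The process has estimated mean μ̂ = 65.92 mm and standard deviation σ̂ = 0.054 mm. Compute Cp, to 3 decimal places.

0.772

Cp = (USL − LSL) / (6σ̂) = (66.06 − 65.81) / (6 × 0.054) = 0.2500 / 0.3240 = 0.7716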